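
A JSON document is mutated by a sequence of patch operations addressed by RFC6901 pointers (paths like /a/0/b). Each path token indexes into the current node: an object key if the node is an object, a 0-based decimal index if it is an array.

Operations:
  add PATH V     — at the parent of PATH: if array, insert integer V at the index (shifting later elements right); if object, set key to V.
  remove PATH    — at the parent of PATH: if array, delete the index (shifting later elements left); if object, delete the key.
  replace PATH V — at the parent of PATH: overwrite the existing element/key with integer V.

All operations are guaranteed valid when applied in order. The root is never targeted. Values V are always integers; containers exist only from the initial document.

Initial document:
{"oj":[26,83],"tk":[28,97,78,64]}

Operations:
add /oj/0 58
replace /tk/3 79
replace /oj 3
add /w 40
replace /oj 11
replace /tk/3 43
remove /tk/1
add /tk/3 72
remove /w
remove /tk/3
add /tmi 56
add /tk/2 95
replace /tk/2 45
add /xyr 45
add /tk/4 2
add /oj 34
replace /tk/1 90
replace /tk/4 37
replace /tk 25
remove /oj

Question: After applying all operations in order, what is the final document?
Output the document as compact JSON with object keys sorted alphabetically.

After op 1 (add /oj/0 58): {"oj":[58,26,83],"tk":[28,97,78,64]}
After op 2 (replace /tk/3 79): {"oj":[58,26,83],"tk":[28,97,78,79]}
After op 3 (replace /oj 3): {"oj":3,"tk":[28,97,78,79]}
After op 4 (add /w 40): {"oj":3,"tk":[28,97,78,79],"w":40}
After op 5 (replace /oj 11): {"oj":11,"tk":[28,97,78,79],"w":40}
After op 6 (replace /tk/3 43): {"oj":11,"tk":[28,97,78,43],"w":40}
After op 7 (remove /tk/1): {"oj":11,"tk":[28,78,43],"w":40}
After op 8 (add /tk/3 72): {"oj":11,"tk":[28,78,43,72],"w":40}
After op 9 (remove /w): {"oj":11,"tk":[28,78,43,72]}
After op 10 (remove /tk/3): {"oj":11,"tk":[28,78,43]}
After op 11 (add /tmi 56): {"oj":11,"tk":[28,78,43],"tmi":56}
After op 12 (add /tk/2 95): {"oj":11,"tk":[28,78,95,43],"tmi":56}
After op 13 (replace /tk/2 45): {"oj":11,"tk":[28,78,45,43],"tmi":56}
After op 14 (add /xyr 45): {"oj":11,"tk":[28,78,45,43],"tmi":56,"xyr":45}
After op 15 (add /tk/4 2): {"oj":11,"tk":[28,78,45,43,2],"tmi":56,"xyr":45}
After op 16 (add /oj 34): {"oj":34,"tk":[28,78,45,43,2],"tmi":56,"xyr":45}
After op 17 (replace /tk/1 90): {"oj":34,"tk":[28,90,45,43,2],"tmi":56,"xyr":45}
After op 18 (replace /tk/4 37): {"oj":34,"tk":[28,90,45,43,37],"tmi":56,"xyr":45}
After op 19 (replace /tk 25): {"oj":34,"tk":25,"tmi":56,"xyr":45}
After op 20 (remove /oj): {"tk":25,"tmi":56,"xyr":45}

Answer: {"tk":25,"tmi":56,"xyr":45}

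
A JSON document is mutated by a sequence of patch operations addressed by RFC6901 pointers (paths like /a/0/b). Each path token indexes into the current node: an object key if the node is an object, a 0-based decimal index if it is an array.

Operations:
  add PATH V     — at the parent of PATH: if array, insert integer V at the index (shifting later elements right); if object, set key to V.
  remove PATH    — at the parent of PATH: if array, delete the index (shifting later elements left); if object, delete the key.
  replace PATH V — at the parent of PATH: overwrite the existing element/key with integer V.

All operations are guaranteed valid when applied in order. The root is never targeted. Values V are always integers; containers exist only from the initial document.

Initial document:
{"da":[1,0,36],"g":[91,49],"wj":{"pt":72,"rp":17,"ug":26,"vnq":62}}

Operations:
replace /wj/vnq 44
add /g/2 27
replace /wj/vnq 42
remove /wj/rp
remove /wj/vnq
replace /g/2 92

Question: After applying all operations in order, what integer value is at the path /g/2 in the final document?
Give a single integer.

After op 1 (replace /wj/vnq 44): {"da":[1,0,36],"g":[91,49],"wj":{"pt":72,"rp":17,"ug":26,"vnq":44}}
After op 2 (add /g/2 27): {"da":[1,0,36],"g":[91,49,27],"wj":{"pt":72,"rp":17,"ug":26,"vnq":44}}
After op 3 (replace /wj/vnq 42): {"da":[1,0,36],"g":[91,49,27],"wj":{"pt":72,"rp":17,"ug":26,"vnq":42}}
After op 4 (remove /wj/rp): {"da":[1,0,36],"g":[91,49,27],"wj":{"pt":72,"ug":26,"vnq":42}}
After op 5 (remove /wj/vnq): {"da":[1,0,36],"g":[91,49,27],"wj":{"pt":72,"ug":26}}
After op 6 (replace /g/2 92): {"da":[1,0,36],"g":[91,49,92],"wj":{"pt":72,"ug":26}}
Value at /g/2: 92

Answer: 92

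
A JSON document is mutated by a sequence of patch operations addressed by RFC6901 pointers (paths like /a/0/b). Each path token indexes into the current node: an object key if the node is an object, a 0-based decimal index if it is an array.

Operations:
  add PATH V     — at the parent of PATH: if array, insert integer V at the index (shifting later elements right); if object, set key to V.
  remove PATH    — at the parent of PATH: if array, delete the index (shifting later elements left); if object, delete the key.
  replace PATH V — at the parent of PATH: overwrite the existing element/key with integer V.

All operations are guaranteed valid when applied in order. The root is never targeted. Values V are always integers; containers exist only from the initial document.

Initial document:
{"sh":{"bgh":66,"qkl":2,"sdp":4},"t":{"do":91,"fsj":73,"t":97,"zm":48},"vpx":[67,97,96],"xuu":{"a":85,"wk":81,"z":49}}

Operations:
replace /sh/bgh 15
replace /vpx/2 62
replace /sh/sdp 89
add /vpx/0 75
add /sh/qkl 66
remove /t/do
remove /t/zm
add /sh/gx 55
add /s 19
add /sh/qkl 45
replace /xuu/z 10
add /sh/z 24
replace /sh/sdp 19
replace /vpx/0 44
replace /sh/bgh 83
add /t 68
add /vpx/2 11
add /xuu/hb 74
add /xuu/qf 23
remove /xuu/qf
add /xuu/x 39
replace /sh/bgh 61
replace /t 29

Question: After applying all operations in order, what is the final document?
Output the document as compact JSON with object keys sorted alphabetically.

Answer: {"s":19,"sh":{"bgh":61,"gx":55,"qkl":45,"sdp":19,"z":24},"t":29,"vpx":[44,67,11,97,62],"xuu":{"a":85,"hb":74,"wk":81,"x":39,"z":10}}

Derivation:
After op 1 (replace /sh/bgh 15): {"sh":{"bgh":15,"qkl":2,"sdp":4},"t":{"do":91,"fsj":73,"t":97,"zm":48},"vpx":[67,97,96],"xuu":{"a":85,"wk":81,"z":49}}
After op 2 (replace /vpx/2 62): {"sh":{"bgh":15,"qkl":2,"sdp":4},"t":{"do":91,"fsj":73,"t":97,"zm":48},"vpx":[67,97,62],"xuu":{"a":85,"wk":81,"z":49}}
After op 3 (replace /sh/sdp 89): {"sh":{"bgh":15,"qkl":2,"sdp":89},"t":{"do":91,"fsj":73,"t":97,"zm":48},"vpx":[67,97,62],"xuu":{"a":85,"wk":81,"z":49}}
After op 4 (add /vpx/0 75): {"sh":{"bgh":15,"qkl":2,"sdp":89},"t":{"do":91,"fsj":73,"t":97,"zm":48},"vpx":[75,67,97,62],"xuu":{"a":85,"wk":81,"z":49}}
After op 5 (add /sh/qkl 66): {"sh":{"bgh":15,"qkl":66,"sdp":89},"t":{"do":91,"fsj":73,"t":97,"zm":48},"vpx":[75,67,97,62],"xuu":{"a":85,"wk":81,"z":49}}
After op 6 (remove /t/do): {"sh":{"bgh":15,"qkl":66,"sdp":89},"t":{"fsj":73,"t":97,"zm":48},"vpx":[75,67,97,62],"xuu":{"a":85,"wk":81,"z":49}}
After op 7 (remove /t/zm): {"sh":{"bgh":15,"qkl":66,"sdp":89},"t":{"fsj":73,"t":97},"vpx":[75,67,97,62],"xuu":{"a":85,"wk":81,"z":49}}
After op 8 (add /sh/gx 55): {"sh":{"bgh":15,"gx":55,"qkl":66,"sdp":89},"t":{"fsj":73,"t":97},"vpx":[75,67,97,62],"xuu":{"a":85,"wk":81,"z":49}}
After op 9 (add /s 19): {"s":19,"sh":{"bgh":15,"gx":55,"qkl":66,"sdp":89},"t":{"fsj":73,"t":97},"vpx":[75,67,97,62],"xuu":{"a":85,"wk":81,"z":49}}
After op 10 (add /sh/qkl 45): {"s":19,"sh":{"bgh":15,"gx":55,"qkl":45,"sdp":89},"t":{"fsj":73,"t":97},"vpx":[75,67,97,62],"xuu":{"a":85,"wk":81,"z":49}}
After op 11 (replace /xuu/z 10): {"s":19,"sh":{"bgh":15,"gx":55,"qkl":45,"sdp":89},"t":{"fsj":73,"t":97},"vpx":[75,67,97,62],"xuu":{"a":85,"wk":81,"z":10}}
After op 12 (add /sh/z 24): {"s":19,"sh":{"bgh":15,"gx":55,"qkl":45,"sdp":89,"z":24},"t":{"fsj":73,"t":97},"vpx":[75,67,97,62],"xuu":{"a":85,"wk":81,"z":10}}
After op 13 (replace /sh/sdp 19): {"s":19,"sh":{"bgh":15,"gx":55,"qkl":45,"sdp":19,"z":24},"t":{"fsj":73,"t":97},"vpx":[75,67,97,62],"xuu":{"a":85,"wk":81,"z":10}}
After op 14 (replace /vpx/0 44): {"s":19,"sh":{"bgh":15,"gx":55,"qkl":45,"sdp":19,"z":24},"t":{"fsj":73,"t":97},"vpx":[44,67,97,62],"xuu":{"a":85,"wk":81,"z":10}}
After op 15 (replace /sh/bgh 83): {"s":19,"sh":{"bgh":83,"gx":55,"qkl":45,"sdp":19,"z":24},"t":{"fsj":73,"t":97},"vpx":[44,67,97,62],"xuu":{"a":85,"wk":81,"z":10}}
After op 16 (add /t 68): {"s":19,"sh":{"bgh":83,"gx":55,"qkl":45,"sdp":19,"z":24},"t":68,"vpx":[44,67,97,62],"xuu":{"a":85,"wk":81,"z":10}}
After op 17 (add /vpx/2 11): {"s":19,"sh":{"bgh":83,"gx":55,"qkl":45,"sdp":19,"z":24},"t":68,"vpx":[44,67,11,97,62],"xuu":{"a":85,"wk":81,"z":10}}
After op 18 (add /xuu/hb 74): {"s":19,"sh":{"bgh":83,"gx":55,"qkl":45,"sdp":19,"z":24},"t":68,"vpx":[44,67,11,97,62],"xuu":{"a":85,"hb":74,"wk":81,"z":10}}
After op 19 (add /xuu/qf 23): {"s":19,"sh":{"bgh":83,"gx":55,"qkl":45,"sdp":19,"z":24},"t":68,"vpx":[44,67,11,97,62],"xuu":{"a":85,"hb":74,"qf":23,"wk":81,"z":10}}
After op 20 (remove /xuu/qf): {"s":19,"sh":{"bgh":83,"gx":55,"qkl":45,"sdp":19,"z":24},"t":68,"vpx":[44,67,11,97,62],"xuu":{"a":85,"hb":74,"wk":81,"z":10}}
After op 21 (add /xuu/x 39): {"s":19,"sh":{"bgh":83,"gx":55,"qkl":45,"sdp":19,"z":24},"t":68,"vpx":[44,67,11,97,62],"xuu":{"a":85,"hb":74,"wk":81,"x":39,"z":10}}
After op 22 (replace /sh/bgh 61): {"s":19,"sh":{"bgh":61,"gx":55,"qkl":45,"sdp":19,"z":24},"t":68,"vpx":[44,67,11,97,62],"xuu":{"a":85,"hb":74,"wk":81,"x":39,"z":10}}
After op 23 (replace /t 29): {"s":19,"sh":{"bgh":61,"gx":55,"qkl":45,"sdp":19,"z":24},"t":29,"vpx":[44,67,11,97,62],"xuu":{"a":85,"hb":74,"wk":81,"x":39,"z":10}}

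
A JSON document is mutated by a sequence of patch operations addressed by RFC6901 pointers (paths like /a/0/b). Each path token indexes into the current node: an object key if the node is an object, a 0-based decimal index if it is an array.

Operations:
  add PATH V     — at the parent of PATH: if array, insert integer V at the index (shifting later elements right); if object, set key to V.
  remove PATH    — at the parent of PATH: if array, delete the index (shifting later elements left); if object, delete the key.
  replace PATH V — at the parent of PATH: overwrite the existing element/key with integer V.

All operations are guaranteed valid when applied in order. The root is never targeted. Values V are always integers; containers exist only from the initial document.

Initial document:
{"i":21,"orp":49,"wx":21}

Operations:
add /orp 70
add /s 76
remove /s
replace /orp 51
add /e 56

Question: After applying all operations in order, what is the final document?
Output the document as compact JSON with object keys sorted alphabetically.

Answer: {"e":56,"i":21,"orp":51,"wx":21}

Derivation:
After op 1 (add /orp 70): {"i":21,"orp":70,"wx":21}
After op 2 (add /s 76): {"i":21,"orp":70,"s":76,"wx":21}
After op 3 (remove /s): {"i":21,"orp":70,"wx":21}
After op 4 (replace /orp 51): {"i":21,"orp":51,"wx":21}
After op 5 (add /e 56): {"e":56,"i":21,"orp":51,"wx":21}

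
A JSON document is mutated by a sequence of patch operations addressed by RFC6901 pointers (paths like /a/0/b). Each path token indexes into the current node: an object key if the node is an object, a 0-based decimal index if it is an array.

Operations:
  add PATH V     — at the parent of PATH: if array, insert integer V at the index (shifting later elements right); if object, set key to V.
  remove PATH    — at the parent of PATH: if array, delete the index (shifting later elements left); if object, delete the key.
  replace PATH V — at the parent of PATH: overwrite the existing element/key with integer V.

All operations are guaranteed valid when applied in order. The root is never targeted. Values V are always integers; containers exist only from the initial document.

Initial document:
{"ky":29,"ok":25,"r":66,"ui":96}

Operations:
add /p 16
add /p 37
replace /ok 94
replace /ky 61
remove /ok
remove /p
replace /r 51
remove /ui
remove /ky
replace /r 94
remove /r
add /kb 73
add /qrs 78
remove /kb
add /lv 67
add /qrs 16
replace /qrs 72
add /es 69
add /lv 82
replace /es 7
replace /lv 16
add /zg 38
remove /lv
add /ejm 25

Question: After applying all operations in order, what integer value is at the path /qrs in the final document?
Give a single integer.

Answer: 72

Derivation:
After op 1 (add /p 16): {"ky":29,"ok":25,"p":16,"r":66,"ui":96}
After op 2 (add /p 37): {"ky":29,"ok":25,"p":37,"r":66,"ui":96}
After op 3 (replace /ok 94): {"ky":29,"ok":94,"p":37,"r":66,"ui":96}
After op 4 (replace /ky 61): {"ky":61,"ok":94,"p":37,"r":66,"ui":96}
After op 5 (remove /ok): {"ky":61,"p":37,"r":66,"ui":96}
After op 6 (remove /p): {"ky":61,"r":66,"ui":96}
After op 7 (replace /r 51): {"ky":61,"r":51,"ui":96}
After op 8 (remove /ui): {"ky":61,"r":51}
After op 9 (remove /ky): {"r":51}
After op 10 (replace /r 94): {"r":94}
After op 11 (remove /r): {}
After op 12 (add /kb 73): {"kb":73}
After op 13 (add /qrs 78): {"kb":73,"qrs":78}
After op 14 (remove /kb): {"qrs":78}
After op 15 (add /lv 67): {"lv":67,"qrs":78}
After op 16 (add /qrs 16): {"lv":67,"qrs":16}
After op 17 (replace /qrs 72): {"lv":67,"qrs":72}
After op 18 (add /es 69): {"es":69,"lv":67,"qrs":72}
After op 19 (add /lv 82): {"es":69,"lv":82,"qrs":72}
After op 20 (replace /es 7): {"es":7,"lv":82,"qrs":72}
After op 21 (replace /lv 16): {"es":7,"lv":16,"qrs":72}
After op 22 (add /zg 38): {"es":7,"lv":16,"qrs":72,"zg":38}
After op 23 (remove /lv): {"es":7,"qrs":72,"zg":38}
After op 24 (add /ejm 25): {"ejm":25,"es":7,"qrs":72,"zg":38}
Value at /qrs: 72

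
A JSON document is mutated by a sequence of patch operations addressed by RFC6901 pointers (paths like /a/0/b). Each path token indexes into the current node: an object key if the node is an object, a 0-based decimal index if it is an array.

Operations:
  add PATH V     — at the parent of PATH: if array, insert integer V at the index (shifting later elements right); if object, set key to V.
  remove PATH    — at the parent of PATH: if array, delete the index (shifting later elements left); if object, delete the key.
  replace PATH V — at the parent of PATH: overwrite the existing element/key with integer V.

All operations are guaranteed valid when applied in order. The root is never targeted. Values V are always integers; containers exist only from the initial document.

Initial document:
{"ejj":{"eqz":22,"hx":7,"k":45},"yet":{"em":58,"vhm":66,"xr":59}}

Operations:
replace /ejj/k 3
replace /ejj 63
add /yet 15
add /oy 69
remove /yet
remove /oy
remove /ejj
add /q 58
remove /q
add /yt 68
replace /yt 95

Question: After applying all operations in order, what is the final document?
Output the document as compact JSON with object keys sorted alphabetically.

After op 1 (replace /ejj/k 3): {"ejj":{"eqz":22,"hx":7,"k":3},"yet":{"em":58,"vhm":66,"xr":59}}
After op 2 (replace /ejj 63): {"ejj":63,"yet":{"em":58,"vhm":66,"xr":59}}
After op 3 (add /yet 15): {"ejj":63,"yet":15}
After op 4 (add /oy 69): {"ejj":63,"oy":69,"yet":15}
After op 5 (remove /yet): {"ejj":63,"oy":69}
After op 6 (remove /oy): {"ejj":63}
After op 7 (remove /ejj): {}
After op 8 (add /q 58): {"q":58}
After op 9 (remove /q): {}
After op 10 (add /yt 68): {"yt":68}
After op 11 (replace /yt 95): {"yt":95}

Answer: {"yt":95}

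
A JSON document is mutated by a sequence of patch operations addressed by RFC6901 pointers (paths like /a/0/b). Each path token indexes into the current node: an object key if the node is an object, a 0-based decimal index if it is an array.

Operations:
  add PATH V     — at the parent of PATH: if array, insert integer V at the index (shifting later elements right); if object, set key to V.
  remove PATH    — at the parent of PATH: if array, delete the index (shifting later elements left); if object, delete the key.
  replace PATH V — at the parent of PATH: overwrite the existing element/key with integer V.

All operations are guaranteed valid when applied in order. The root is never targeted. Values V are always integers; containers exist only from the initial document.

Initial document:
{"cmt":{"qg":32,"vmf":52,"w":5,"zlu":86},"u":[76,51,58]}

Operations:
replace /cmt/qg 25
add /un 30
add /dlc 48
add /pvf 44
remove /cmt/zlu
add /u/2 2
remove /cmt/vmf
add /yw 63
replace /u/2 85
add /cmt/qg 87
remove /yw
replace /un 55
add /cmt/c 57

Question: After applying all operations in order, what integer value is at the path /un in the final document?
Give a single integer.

After op 1 (replace /cmt/qg 25): {"cmt":{"qg":25,"vmf":52,"w":5,"zlu":86},"u":[76,51,58]}
After op 2 (add /un 30): {"cmt":{"qg":25,"vmf":52,"w":5,"zlu":86},"u":[76,51,58],"un":30}
After op 3 (add /dlc 48): {"cmt":{"qg":25,"vmf":52,"w":5,"zlu":86},"dlc":48,"u":[76,51,58],"un":30}
After op 4 (add /pvf 44): {"cmt":{"qg":25,"vmf":52,"w":5,"zlu":86},"dlc":48,"pvf":44,"u":[76,51,58],"un":30}
After op 5 (remove /cmt/zlu): {"cmt":{"qg":25,"vmf":52,"w":5},"dlc":48,"pvf":44,"u":[76,51,58],"un":30}
After op 6 (add /u/2 2): {"cmt":{"qg":25,"vmf":52,"w":5},"dlc":48,"pvf":44,"u":[76,51,2,58],"un":30}
After op 7 (remove /cmt/vmf): {"cmt":{"qg":25,"w":5},"dlc":48,"pvf":44,"u":[76,51,2,58],"un":30}
After op 8 (add /yw 63): {"cmt":{"qg":25,"w":5},"dlc":48,"pvf":44,"u":[76,51,2,58],"un":30,"yw":63}
After op 9 (replace /u/2 85): {"cmt":{"qg":25,"w":5},"dlc":48,"pvf":44,"u":[76,51,85,58],"un":30,"yw":63}
After op 10 (add /cmt/qg 87): {"cmt":{"qg":87,"w":5},"dlc":48,"pvf":44,"u":[76,51,85,58],"un":30,"yw":63}
After op 11 (remove /yw): {"cmt":{"qg":87,"w":5},"dlc":48,"pvf":44,"u":[76,51,85,58],"un":30}
After op 12 (replace /un 55): {"cmt":{"qg":87,"w":5},"dlc":48,"pvf":44,"u":[76,51,85,58],"un":55}
After op 13 (add /cmt/c 57): {"cmt":{"c":57,"qg":87,"w":5},"dlc":48,"pvf":44,"u":[76,51,85,58],"un":55}
Value at /un: 55

Answer: 55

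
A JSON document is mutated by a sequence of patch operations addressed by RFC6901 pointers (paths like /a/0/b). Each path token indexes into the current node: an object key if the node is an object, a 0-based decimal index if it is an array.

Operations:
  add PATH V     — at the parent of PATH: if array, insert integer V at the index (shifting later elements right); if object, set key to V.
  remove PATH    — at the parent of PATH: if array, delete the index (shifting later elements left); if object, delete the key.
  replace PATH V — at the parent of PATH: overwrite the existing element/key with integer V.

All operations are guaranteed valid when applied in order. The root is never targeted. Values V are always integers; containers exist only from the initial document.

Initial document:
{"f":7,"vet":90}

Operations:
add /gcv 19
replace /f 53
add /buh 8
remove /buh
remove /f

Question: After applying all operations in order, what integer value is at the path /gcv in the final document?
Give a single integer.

After op 1 (add /gcv 19): {"f":7,"gcv":19,"vet":90}
After op 2 (replace /f 53): {"f":53,"gcv":19,"vet":90}
After op 3 (add /buh 8): {"buh":8,"f":53,"gcv":19,"vet":90}
After op 4 (remove /buh): {"f":53,"gcv":19,"vet":90}
After op 5 (remove /f): {"gcv":19,"vet":90}
Value at /gcv: 19

Answer: 19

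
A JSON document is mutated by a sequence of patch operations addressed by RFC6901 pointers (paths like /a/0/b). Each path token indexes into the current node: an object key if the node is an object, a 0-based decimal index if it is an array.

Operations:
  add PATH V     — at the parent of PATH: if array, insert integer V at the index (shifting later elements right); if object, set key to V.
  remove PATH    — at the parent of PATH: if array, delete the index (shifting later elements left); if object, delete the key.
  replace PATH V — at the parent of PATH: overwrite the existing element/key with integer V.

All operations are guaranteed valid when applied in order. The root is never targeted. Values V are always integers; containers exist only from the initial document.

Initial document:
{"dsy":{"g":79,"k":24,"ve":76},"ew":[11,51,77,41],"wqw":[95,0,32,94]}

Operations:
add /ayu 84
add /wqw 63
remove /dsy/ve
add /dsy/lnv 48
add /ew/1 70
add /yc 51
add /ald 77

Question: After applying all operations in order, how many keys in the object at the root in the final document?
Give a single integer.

After op 1 (add /ayu 84): {"ayu":84,"dsy":{"g":79,"k":24,"ve":76},"ew":[11,51,77,41],"wqw":[95,0,32,94]}
After op 2 (add /wqw 63): {"ayu":84,"dsy":{"g":79,"k":24,"ve":76},"ew":[11,51,77,41],"wqw":63}
After op 3 (remove /dsy/ve): {"ayu":84,"dsy":{"g":79,"k":24},"ew":[11,51,77,41],"wqw":63}
After op 4 (add /dsy/lnv 48): {"ayu":84,"dsy":{"g":79,"k":24,"lnv":48},"ew":[11,51,77,41],"wqw":63}
After op 5 (add /ew/1 70): {"ayu":84,"dsy":{"g":79,"k":24,"lnv":48},"ew":[11,70,51,77,41],"wqw":63}
After op 6 (add /yc 51): {"ayu":84,"dsy":{"g":79,"k":24,"lnv":48},"ew":[11,70,51,77,41],"wqw":63,"yc":51}
After op 7 (add /ald 77): {"ald":77,"ayu":84,"dsy":{"g":79,"k":24,"lnv":48},"ew":[11,70,51,77,41],"wqw":63,"yc":51}
Size at the root: 6

Answer: 6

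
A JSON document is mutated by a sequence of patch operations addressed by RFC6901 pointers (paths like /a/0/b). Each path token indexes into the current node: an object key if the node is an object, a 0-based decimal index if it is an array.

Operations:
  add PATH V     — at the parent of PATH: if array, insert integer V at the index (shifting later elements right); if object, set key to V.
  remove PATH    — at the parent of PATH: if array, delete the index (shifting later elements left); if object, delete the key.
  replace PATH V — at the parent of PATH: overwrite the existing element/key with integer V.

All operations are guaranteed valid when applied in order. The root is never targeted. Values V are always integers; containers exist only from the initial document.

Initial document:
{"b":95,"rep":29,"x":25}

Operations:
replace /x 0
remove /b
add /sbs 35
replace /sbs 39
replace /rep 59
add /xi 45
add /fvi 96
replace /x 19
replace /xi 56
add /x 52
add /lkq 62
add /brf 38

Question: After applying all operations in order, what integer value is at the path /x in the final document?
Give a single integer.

Answer: 52

Derivation:
After op 1 (replace /x 0): {"b":95,"rep":29,"x":0}
After op 2 (remove /b): {"rep":29,"x":0}
After op 3 (add /sbs 35): {"rep":29,"sbs":35,"x":0}
After op 4 (replace /sbs 39): {"rep":29,"sbs":39,"x":0}
After op 5 (replace /rep 59): {"rep":59,"sbs":39,"x":0}
After op 6 (add /xi 45): {"rep":59,"sbs":39,"x":0,"xi":45}
After op 7 (add /fvi 96): {"fvi":96,"rep":59,"sbs":39,"x":0,"xi":45}
After op 8 (replace /x 19): {"fvi":96,"rep":59,"sbs":39,"x":19,"xi":45}
After op 9 (replace /xi 56): {"fvi":96,"rep":59,"sbs":39,"x":19,"xi":56}
After op 10 (add /x 52): {"fvi":96,"rep":59,"sbs":39,"x":52,"xi":56}
After op 11 (add /lkq 62): {"fvi":96,"lkq":62,"rep":59,"sbs":39,"x":52,"xi":56}
After op 12 (add /brf 38): {"brf":38,"fvi":96,"lkq":62,"rep":59,"sbs":39,"x":52,"xi":56}
Value at /x: 52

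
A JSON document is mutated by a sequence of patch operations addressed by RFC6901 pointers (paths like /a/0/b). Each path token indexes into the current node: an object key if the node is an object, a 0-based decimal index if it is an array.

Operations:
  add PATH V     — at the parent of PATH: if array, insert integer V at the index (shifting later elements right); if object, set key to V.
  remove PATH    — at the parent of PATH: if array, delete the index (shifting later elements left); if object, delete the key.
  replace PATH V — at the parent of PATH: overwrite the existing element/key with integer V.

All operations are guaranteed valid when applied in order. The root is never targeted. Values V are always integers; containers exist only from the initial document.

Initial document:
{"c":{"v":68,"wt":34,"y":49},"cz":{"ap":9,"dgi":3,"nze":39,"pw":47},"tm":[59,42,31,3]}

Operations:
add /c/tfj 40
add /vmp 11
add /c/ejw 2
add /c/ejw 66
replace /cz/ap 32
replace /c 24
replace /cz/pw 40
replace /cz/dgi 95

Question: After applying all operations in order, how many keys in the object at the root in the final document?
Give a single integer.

Answer: 4

Derivation:
After op 1 (add /c/tfj 40): {"c":{"tfj":40,"v":68,"wt":34,"y":49},"cz":{"ap":9,"dgi":3,"nze":39,"pw":47},"tm":[59,42,31,3]}
After op 2 (add /vmp 11): {"c":{"tfj":40,"v":68,"wt":34,"y":49},"cz":{"ap":9,"dgi":3,"nze":39,"pw":47},"tm":[59,42,31,3],"vmp":11}
After op 3 (add /c/ejw 2): {"c":{"ejw":2,"tfj":40,"v":68,"wt":34,"y":49},"cz":{"ap":9,"dgi":3,"nze":39,"pw":47},"tm":[59,42,31,3],"vmp":11}
After op 4 (add /c/ejw 66): {"c":{"ejw":66,"tfj":40,"v":68,"wt":34,"y":49},"cz":{"ap":9,"dgi":3,"nze":39,"pw":47},"tm":[59,42,31,3],"vmp":11}
After op 5 (replace /cz/ap 32): {"c":{"ejw":66,"tfj":40,"v":68,"wt":34,"y":49},"cz":{"ap":32,"dgi":3,"nze":39,"pw":47},"tm":[59,42,31,3],"vmp":11}
After op 6 (replace /c 24): {"c":24,"cz":{"ap":32,"dgi":3,"nze":39,"pw":47},"tm":[59,42,31,3],"vmp":11}
After op 7 (replace /cz/pw 40): {"c":24,"cz":{"ap":32,"dgi":3,"nze":39,"pw":40},"tm":[59,42,31,3],"vmp":11}
After op 8 (replace /cz/dgi 95): {"c":24,"cz":{"ap":32,"dgi":95,"nze":39,"pw":40},"tm":[59,42,31,3],"vmp":11}
Size at the root: 4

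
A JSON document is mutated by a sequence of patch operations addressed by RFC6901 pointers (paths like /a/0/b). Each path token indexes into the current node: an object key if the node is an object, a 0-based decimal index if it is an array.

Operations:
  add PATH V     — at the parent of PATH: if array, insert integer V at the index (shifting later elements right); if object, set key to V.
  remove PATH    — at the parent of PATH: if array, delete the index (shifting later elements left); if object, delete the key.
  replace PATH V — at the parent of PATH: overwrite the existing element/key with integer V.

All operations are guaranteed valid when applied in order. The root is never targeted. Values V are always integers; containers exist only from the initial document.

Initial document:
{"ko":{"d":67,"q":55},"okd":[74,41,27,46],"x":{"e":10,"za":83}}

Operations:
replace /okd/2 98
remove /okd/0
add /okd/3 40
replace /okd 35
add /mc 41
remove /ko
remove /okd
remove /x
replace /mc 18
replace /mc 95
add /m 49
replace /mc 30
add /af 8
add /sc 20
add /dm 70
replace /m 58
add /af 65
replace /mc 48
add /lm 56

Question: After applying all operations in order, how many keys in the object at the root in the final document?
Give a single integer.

Answer: 6

Derivation:
After op 1 (replace /okd/2 98): {"ko":{"d":67,"q":55},"okd":[74,41,98,46],"x":{"e":10,"za":83}}
After op 2 (remove /okd/0): {"ko":{"d":67,"q":55},"okd":[41,98,46],"x":{"e":10,"za":83}}
After op 3 (add /okd/3 40): {"ko":{"d":67,"q":55},"okd":[41,98,46,40],"x":{"e":10,"za":83}}
After op 4 (replace /okd 35): {"ko":{"d":67,"q":55},"okd":35,"x":{"e":10,"za":83}}
After op 5 (add /mc 41): {"ko":{"d":67,"q":55},"mc":41,"okd":35,"x":{"e":10,"za":83}}
After op 6 (remove /ko): {"mc":41,"okd":35,"x":{"e":10,"za":83}}
After op 7 (remove /okd): {"mc":41,"x":{"e":10,"za":83}}
After op 8 (remove /x): {"mc":41}
After op 9 (replace /mc 18): {"mc":18}
After op 10 (replace /mc 95): {"mc":95}
After op 11 (add /m 49): {"m":49,"mc":95}
After op 12 (replace /mc 30): {"m":49,"mc":30}
After op 13 (add /af 8): {"af":8,"m":49,"mc":30}
After op 14 (add /sc 20): {"af":8,"m":49,"mc":30,"sc":20}
After op 15 (add /dm 70): {"af":8,"dm":70,"m":49,"mc":30,"sc":20}
After op 16 (replace /m 58): {"af":8,"dm":70,"m":58,"mc":30,"sc":20}
After op 17 (add /af 65): {"af":65,"dm":70,"m":58,"mc":30,"sc":20}
After op 18 (replace /mc 48): {"af":65,"dm":70,"m":58,"mc":48,"sc":20}
After op 19 (add /lm 56): {"af":65,"dm":70,"lm":56,"m":58,"mc":48,"sc":20}
Size at the root: 6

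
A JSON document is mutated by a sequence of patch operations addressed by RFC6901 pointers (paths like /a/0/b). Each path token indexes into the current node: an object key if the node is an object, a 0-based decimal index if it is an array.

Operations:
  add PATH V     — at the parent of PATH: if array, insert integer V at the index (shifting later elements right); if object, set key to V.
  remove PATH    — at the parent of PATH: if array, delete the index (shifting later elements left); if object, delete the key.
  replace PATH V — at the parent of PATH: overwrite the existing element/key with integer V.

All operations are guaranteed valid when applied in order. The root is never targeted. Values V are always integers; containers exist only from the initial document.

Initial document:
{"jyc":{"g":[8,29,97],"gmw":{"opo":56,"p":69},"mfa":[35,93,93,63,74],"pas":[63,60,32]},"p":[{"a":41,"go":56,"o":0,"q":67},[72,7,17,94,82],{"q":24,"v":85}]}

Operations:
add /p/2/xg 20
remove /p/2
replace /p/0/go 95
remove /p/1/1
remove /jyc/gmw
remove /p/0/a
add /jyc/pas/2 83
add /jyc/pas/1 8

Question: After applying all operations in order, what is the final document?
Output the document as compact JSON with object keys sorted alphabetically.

After op 1 (add /p/2/xg 20): {"jyc":{"g":[8,29,97],"gmw":{"opo":56,"p":69},"mfa":[35,93,93,63,74],"pas":[63,60,32]},"p":[{"a":41,"go":56,"o":0,"q":67},[72,7,17,94,82],{"q":24,"v":85,"xg":20}]}
After op 2 (remove /p/2): {"jyc":{"g":[8,29,97],"gmw":{"opo":56,"p":69},"mfa":[35,93,93,63,74],"pas":[63,60,32]},"p":[{"a":41,"go":56,"o":0,"q":67},[72,7,17,94,82]]}
After op 3 (replace /p/0/go 95): {"jyc":{"g":[8,29,97],"gmw":{"opo":56,"p":69},"mfa":[35,93,93,63,74],"pas":[63,60,32]},"p":[{"a":41,"go":95,"o":0,"q":67},[72,7,17,94,82]]}
After op 4 (remove /p/1/1): {"jyc":{"g":[8,29,97],"gmw":{"opo":56,"p":69},"mfa":[35,93,93,63,74],"pas":[63,60,32]},"p":[{"a":41,"go":95,"o":0,"q":67},[72,17,94,82]]}
After op 5 (remove /jyc/gmw): {"jyc":{"g":[8,29,97],"mfa":[35,93,93,63,74],"pas":[63,60,32]},"p":[{"a":41,"go":95,"o":0,"q":67},[72,17,94,82]]}
After op 6 (remove /p/0/a): {"jyc":{"g":[8,29,97],"mfa":[35,93,93,63,74],"pas":[63,60,32]},"p":[{"go":95,"o":0,"q":67},[72,17,94,82]]}
After op 7 (add /jyc/pas/2 83): {"jyc":{"g":[8,29,97],"mfa":[35,93,93,63,74],"pas":[63,60,83,32]},"p":[{"go":95,"o":0,"q":67},[72,17,94,82]]}
After op 8 (add /jyc/pas/1 8): {"jyc":{"g":[8,29,97],"mfa":[35,93,93,63,74],"pas":[63,8,60,83,32]},"p":[{"go":95,"o":0,"q":67},[72,17,94,82]]}

Answer: {"jyc":{"g":[8,29,97],"mfa":[35,93,93,63,74],"pas":[63,8,60,83,32]},"p":[{"go":95,"o":0,"q":67},[72,17,94,82]]}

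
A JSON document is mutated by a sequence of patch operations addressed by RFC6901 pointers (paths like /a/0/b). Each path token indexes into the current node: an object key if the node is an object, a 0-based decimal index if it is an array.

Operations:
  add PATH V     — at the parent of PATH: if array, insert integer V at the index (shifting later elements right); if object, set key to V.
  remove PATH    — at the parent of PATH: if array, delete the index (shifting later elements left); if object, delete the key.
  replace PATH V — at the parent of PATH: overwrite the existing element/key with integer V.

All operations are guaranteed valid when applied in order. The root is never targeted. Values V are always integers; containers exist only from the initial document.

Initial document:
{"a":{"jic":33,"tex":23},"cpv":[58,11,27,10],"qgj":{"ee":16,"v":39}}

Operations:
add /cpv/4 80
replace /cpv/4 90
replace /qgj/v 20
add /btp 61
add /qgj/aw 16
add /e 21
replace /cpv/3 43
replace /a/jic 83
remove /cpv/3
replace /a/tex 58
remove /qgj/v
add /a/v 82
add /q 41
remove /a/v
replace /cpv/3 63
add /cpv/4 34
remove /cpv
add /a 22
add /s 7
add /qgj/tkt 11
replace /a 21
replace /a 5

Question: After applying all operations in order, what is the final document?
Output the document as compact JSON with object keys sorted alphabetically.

After op 1 (add /cpv/4 80): {"a":{"jic":33,"tex":23},"cpv":[58,11,27,10,80],"qgj":{"ee":16,"v":39}}
After op 2 (replace /cpv/4 90): {"a":{"jic":33,"tex":23},"cpv":[58,11,27,10,90],"qgj":{"ee":16,"v":39}}
After op 3 (replace /qgj/v 20): {"a":{"jic":33,"tex":23},"cpv":[58,11,27,10,90],"qgj":{"ee":16,"v":20}}
After op 4 (add /btp 61): {"a":{"jic":33,"tex":23},"btp":61,"cpv":[58,11,27,10,90],"qgj":{"ee":16,"v":20}}
After op 5 (add /qgj/aw 16): {"a":{"jic":33,"tex":23},"btp":61,"cpv":[58,11,27,10,90],"qgj":{"aw":16,"ee":16,"v":20}}
After op 6 (add /e 21): {"a":{"jic":33,"tex":23},"btp":61,"cpv":[58,11,27,10,90],"e":21,"qgj":{"aw":16,"ee":16,"v":20}}
After op 7 (replace /cpv/3 43): {"a":{"jic":33,"tex":23},"btp":61,"cpv":[58,11,27,43,90],"e":21,"qgj":{"aw":16,"ee":16,"v":20}}
After op 8 (replace /a/jic 83): {"a":{"jic":83,"tex":23},"btp":61,"cpv":[58,11,27,43,90],"e":21,"qgj":{"aw":16,"ee":16,"v":20}}
After op 9 (remove /cpv/3): {"a":{"jic":83,"tex":23},"btp":61,"cpv":[58,11,27,90],"e":21,"qgj":{"aw":16,"ee":16,"v":20}}
After op 10 (replace /a/tex 58): {"a":{"jic":83,"tex":58},"btp":61,"cpv":[58,11,27,90],"e":21,"qgj":{"aw":16,"ee":16,"v":20}}
After op 11 (remove /qgj/v): {"a":{"jic":83,"tex":58},"btp":61,"cpv":[58,11,27,90],"e":21,"qgj":{"aw":16,"ee":16}}
After op 12 (add /a/v 82): {"a":{"jic":83,"tex":58,"v":82},"btp":61,"cpv":[58,11,27,90],"e":21,"qgj":{"aw":16,"ee":16}}
After op 13 (add /q 41): {"a":{"jic":83,"tex":58,"v":82},"btp":61,"cpv":[58,11,27,90],"e":21,"q":41,"qgj":{"aw":16,"ee":16}}
After op 14 (remove /a/v): {"a":{"jic":83,"tex":58},"btp":61,"cpv":[58,11,27,90],"e":21,"q":41,"qgj":{"aw":16,"ee":16}}
After op 15 (replace /cpv/3 63): {"a":{"jic":83,"tex":58},"btp":61,"cpv":[58,11,27,63],"e":21,"q":41,"qgj":{"aw":16,"ee":16}}
After op 16 (add /cpv/4 34): {"a":{"jic":83,"tex":58},"btp":61,"cpv":[58,11,27,63,34],"e":21,"q":41,"qgj":{"aw":16,"ee":16}}
After op 17 (remove /cpv): {"a":{"jic":83,"tex":58},"btp":61,"e":21,"q":41,"qgj":{"aw":16,"ee":16}}
After op 18 (add /a 22): {"a":22,"btp":61,"e":21,"q":41,"qgj":{"aw":16,"ee":16}}
After op 19 (add /s 7): {"a":22,"btp":61,"e":21,"q":41,"qgj":{"aw":16,"ee":16},"s":7}
After op 20 (add /qgj/tkt 11): {"a":22,"btp":61,"e":21,"q":41,"qgj":{"aw":16,"ee":16,"tkt":11},"s":7}
After op 21 (replace /a 21): {"a":21,"btp":61,"e":21,"q":41,"qgj":{"aw":16,"ee":16,"tkt":11},"s":7}
After op 22 (replace /a 5): {"a":5,"btp":61,"e":21,"q":41,"qgj":{"aw":16,"ee":16,"tkt":11},"s":7}

Answer: {"a":5,"btp":61,"e":21,"q":41,"qgj":{"aw":16,"ee":16,"tkt":11},"s":7}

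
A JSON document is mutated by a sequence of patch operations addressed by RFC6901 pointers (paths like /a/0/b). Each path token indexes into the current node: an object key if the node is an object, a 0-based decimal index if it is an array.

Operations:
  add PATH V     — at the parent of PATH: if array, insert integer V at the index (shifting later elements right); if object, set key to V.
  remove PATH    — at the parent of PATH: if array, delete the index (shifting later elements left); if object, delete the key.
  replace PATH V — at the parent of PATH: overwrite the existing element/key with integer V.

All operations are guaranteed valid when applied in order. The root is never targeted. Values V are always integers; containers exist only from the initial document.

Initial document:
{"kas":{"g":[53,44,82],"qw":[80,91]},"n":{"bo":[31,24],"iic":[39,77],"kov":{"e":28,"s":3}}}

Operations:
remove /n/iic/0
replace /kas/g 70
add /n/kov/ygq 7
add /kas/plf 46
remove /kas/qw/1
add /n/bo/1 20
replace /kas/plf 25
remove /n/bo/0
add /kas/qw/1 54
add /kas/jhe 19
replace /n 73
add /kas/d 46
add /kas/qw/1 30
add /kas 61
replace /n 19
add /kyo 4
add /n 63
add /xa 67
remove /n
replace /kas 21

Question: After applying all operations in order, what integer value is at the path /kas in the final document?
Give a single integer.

After op 1 (remove /n/iic/0): {"kas":{"g":[53,44,82],"qw":[80,91]},"n":{"bo":[31,24],"iic":[77],"kov":{"e":28,"s":3}}}
After op 2 (replace /kas/g 70): {"kas":{"g":70,"qw":[80,91]},"n":{"bo":[31,24],"iic":[77],"kov":{"e":28,"s":3}}}
After op 3 (add /n/kov/ygq 7): {"kas":{"g":70,"qw":[80,91]},"n":{"bo":[31,24],"iic":[77],"kov":{"e":28,"s":3,"ygq":7}}}
After op 4 (add /kas/plf 46): {"kas":{"g":70,"plf":46,"qw":[80,91]},"n":{"bo":[31,24],"iic":[77],"kov":{"e":28,"s":3,"ygq":7}}}
After op 5 (remove /kas/qw/1): {"kas":{"g":70,"plf":46,"qw":[80]},"n":{"bo":[31,24],"iic":[77],"kov":{"e":28,"s":3,"ygq":7}}}
After op 6 (add /n/bo/1 20): {"kas":{"g":70,"plf":46,"qw":[80]},"n":{"bo":[31,20,24],"iic":[77],"kov":{"e":28,"s":3,"ygq":7}}}
After op 7 (replace /kas/plf 25): {"kas":{"g":70,"plf":25,"qw":[80]},"n":{"bo":[31,20,24],"iic":[77],"kov":{"e":28,"s":3,"ygq":7}}}
After op 8 (remove /n/bo/0): {"kas":{"g":70,"plf":25,"qw":[80]},"n":{"bo":[20,24],"iic":[77],"kov":{"e":28,"s":3,"ygq":7}}}
After op 9 (add /kas/qw/1 54): {"kas":{"g":70,"plf":25,"qw":[80,54]},"n":{"bo":[20,24],"iic":[77],"kov":{"e":28,"s":3,"ygq":7}}}
After op 10 (add /kas/jhe 19): {"kas":{"g":70,"jhe":19,"plf":25,"qw":[80,54]},"n":{"bo":[20,24],"iic":[77],"kov":{"e":28,"s":3,"ygq":7}}}
After op 11 (replace /n 73): {"kas":{"g":70,"jhe":19,"plf":25,"qw":[80,54]},"n":73}
After op 12 (add /kas/d 46): {"kas":{"d":46,"g":70,"jhe":19,"plf":25,"qw":[80,54]},"n":73}
After op 13 (add /kas/qw/1 30): {"kas":{"d":46,"g":70,"jhe":19,"plf":25,"qw":[80,30,54]},"n":73}
After op 14 (add /kas 61): {"kas":61,"n":73}
After op 15 (replace /n 19): {"kas":61,"n":19}
After op 16 (add /kyo 4): {"kas":61,"kyo":4,"n":19}
After op 17 (add /n 63): {"kas":61,"kyo":4,"n":63}
After op 18 (add /xa 67): {"kas":61,"kyo":4,"n":63,"xa":67}
After op 19 (remove /n): {"kas":61,"kyo":4,"xa":67}
After op 20 (replace /kas 21): {"kas":21,"kyo":4,"xa":67}
Value at /kas: 21

Answer: 21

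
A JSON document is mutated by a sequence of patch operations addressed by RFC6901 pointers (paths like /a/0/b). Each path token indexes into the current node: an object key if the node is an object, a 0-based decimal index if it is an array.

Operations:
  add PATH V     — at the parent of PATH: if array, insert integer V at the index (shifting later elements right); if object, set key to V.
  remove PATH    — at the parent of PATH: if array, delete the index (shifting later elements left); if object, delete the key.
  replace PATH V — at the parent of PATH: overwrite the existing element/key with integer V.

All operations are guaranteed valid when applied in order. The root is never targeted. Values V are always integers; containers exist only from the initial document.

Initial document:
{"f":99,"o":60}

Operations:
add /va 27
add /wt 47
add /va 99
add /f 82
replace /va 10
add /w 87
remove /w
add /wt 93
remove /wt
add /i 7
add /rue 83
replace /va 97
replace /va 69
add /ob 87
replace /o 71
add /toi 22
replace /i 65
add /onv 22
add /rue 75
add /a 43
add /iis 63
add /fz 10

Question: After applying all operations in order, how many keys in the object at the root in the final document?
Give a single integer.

Answer: 11

Derivation:
After op 1 (add /va 27): {"f":99,"o":60,"va":27}
After op 2 (add /wt 47): {"f":99,"o":60,"va":27,"wt":47}
After op 3 (add /va 99): {"f":99,"o":60,"va":99,"wt":47}
After op 4 (add /f 82): {"f":82,"o":60,"va":99,"wt":47}
After op 5 (replace /va 10): {"f":82,"o":60,"va":10,"wt":47}
After op 6 (add /w 87): {"f":82,"o":60,"va":10,"w":87,"wt":47}
After op 7 (remove /w): {"f":82,"o":60,"va":10,"wt":47}
After op 8 (add /wt 93): {"f":82,"o":60,"va":10,"wt":93}
After op 9 (remove /wt): {"f":82,"o":60,"va":10}
After op 10 (add /i 7): {"f":82,"i":7,"o":60,"va":10}
After op 11 (add /rue 83): {"f":82,"i":7,"o":60,"rue":83,"va":10}
After op 12 (replace /va 97): {"f":82,"i":7,"o":60,"rue":83,"va":97}
After op 13 (replace /va 69): {"f":82,"i":7,"o":60,"rue":83,"va":69}
After op 14 (add /ob 87): {"f":82,"i":7,"o":60,"ob":87,"rue":83,"va":69}
After op 15 (replace /o 71): {"f":82,"i":7,"o":71,"ob":87,"rue":83,"va":69}
After op 16 (add /toi 22): {"f":82,"i":7,"o":71,"ob":87,"rue":83,"toi":22,"va":69}
After op 17 (replace /i 65): {"f":82,"i":65,"o":71,"ob":87,"rue":83,"toi":22,"va":69}
After op 18 (add /onv 22): {"f":82,"i":65,"o":71,"ob":87,"onv":22,"rue":83,"toi":22,"va":69}
After op 19 (add /rue 75): {"f":82,"i":65,"o":71,"ob":87,"onv":22,"rue":75,"toi":22,"va":69}
After op 20 (add /a 43): {"a":43,"f":82,"i":65,"o":71,"ob":87,"onv":22,"rue":75,"toi":22,"va":69}
After op 21 (add /iis 63): {"a":43,"f":82,"i":65,"iis":63,"o":71,"ob":87,"onv":22,"rue":75,"toi":22,"va":69}
After op 22 (add /fz 10): {"a":43,"f":82,"fz":10,"i":65,"iis":63,"o":71,"ob":87,"onv":22,"rue":75,"toi":22,"va":69}
Size at the root: 11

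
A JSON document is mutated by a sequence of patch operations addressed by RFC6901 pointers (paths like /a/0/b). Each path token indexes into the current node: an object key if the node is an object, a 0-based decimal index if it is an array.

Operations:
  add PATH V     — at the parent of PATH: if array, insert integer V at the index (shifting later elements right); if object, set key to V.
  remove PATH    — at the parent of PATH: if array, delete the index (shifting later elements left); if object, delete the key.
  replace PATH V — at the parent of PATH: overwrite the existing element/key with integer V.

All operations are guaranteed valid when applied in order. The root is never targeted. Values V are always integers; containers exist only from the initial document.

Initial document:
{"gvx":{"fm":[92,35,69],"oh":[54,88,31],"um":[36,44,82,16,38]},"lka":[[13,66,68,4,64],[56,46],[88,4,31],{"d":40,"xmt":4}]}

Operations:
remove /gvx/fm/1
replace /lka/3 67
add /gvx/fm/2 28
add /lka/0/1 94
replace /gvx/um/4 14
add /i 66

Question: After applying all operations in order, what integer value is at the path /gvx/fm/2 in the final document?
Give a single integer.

Answer: 28

Derivation:
After op 1 (remove /gvx/fm/1): {"gvx":{"fm":[92,69],"oh":[54,88,31],"um":[36,44,82,16,38]},"lka":[[13,66,68,4,64],[56,46],[88,4,31],{"d":40,"xmt":4}]}
After op 2 (replace /lka/3 67): {"gvx":{"fm":[92,69],"oh":[54,88,31],"um":[36,44,82,16,38]},"lka":[[13,66,68,4,64],[56,46],[88,4,31],67]}
After op 3 (add /gvx/fm/2 28): {"gvx":{"fm":[92,69,28],"oh":[54,88,31],"um":[36,44,82,16,38]},"lka":[[13,66,68,4,64],[56,46],[88,4,31],67]}
After op 4 (add /lka/0/1 94): {"gvx":{"fm":[92,69,28],"oh":[54,88,31],"um":[36,44,82,16,38]},"lka":[[13,94,66,68,4,64],[56,46],[88,4,31],67]}
After op 5 (replace /gvx/um/4 14): {"gvx":{"fm":[92,69,28],"oh":[54,88,31],"um":[36,44,82,16,14]},"lka":[[13,94,66,68,4,64],[56,46],[88,4,31],67]}
After op 6 (add /i 66): {"gvx":{"fm":[92,69,28],"oh":[54,88,31],"um":[36,44,82,16,14]},"i":66,"lka":[[13,94,66,68,4,64],[56,46],[88,4,31],67]}
Value at /gvx/fm/2: 28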